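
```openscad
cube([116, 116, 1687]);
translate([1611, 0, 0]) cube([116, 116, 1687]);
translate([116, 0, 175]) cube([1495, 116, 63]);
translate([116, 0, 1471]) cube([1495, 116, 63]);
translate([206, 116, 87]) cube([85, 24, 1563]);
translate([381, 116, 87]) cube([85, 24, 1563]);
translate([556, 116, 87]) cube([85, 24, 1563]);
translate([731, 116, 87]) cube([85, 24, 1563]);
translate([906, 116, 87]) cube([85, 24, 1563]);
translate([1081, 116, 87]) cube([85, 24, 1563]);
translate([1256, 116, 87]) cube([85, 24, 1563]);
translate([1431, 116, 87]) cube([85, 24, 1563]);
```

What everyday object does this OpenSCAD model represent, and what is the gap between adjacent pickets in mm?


A fence section. The picket gap is 90 mm.

Two posts, two rails, 8 pickets — a fence section. Span 1495 mm holds 8 pickets of 85 mm with 9 equal gaps: ⌊(1495 − 8·85) / 9⌋ = 90 mm.


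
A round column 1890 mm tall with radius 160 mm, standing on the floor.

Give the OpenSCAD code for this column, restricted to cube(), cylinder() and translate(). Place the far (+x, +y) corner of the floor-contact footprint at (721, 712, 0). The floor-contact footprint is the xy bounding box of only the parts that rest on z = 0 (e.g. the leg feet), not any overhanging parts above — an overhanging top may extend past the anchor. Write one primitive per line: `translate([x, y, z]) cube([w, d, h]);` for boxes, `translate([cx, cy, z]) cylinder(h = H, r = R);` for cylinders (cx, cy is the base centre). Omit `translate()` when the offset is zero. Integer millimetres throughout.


translate([561, 552, 0]) cylinder(h = 1890, r = 160);


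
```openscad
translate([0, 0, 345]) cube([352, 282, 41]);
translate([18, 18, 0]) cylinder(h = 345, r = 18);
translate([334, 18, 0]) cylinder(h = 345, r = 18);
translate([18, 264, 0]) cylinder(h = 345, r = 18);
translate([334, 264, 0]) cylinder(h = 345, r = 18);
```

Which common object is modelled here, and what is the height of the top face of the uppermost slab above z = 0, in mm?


A stool. The seat height is 386 mm.

A 352×282×41 slab at z = 345 on four corner cylinders — a stool. The seat top is 345 + 41 = 386 mm.


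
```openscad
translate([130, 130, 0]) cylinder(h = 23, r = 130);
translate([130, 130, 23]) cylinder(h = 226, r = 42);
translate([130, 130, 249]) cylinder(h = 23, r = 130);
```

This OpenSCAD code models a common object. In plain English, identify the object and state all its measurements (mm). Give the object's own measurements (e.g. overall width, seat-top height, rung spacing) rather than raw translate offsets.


A spool: two coaxial disc flanges of radius 130 mm and thickness 23 mm, joined by a core cylinder of radius 42 mm and height 226 mm. The lower flange rests on z = 0 and the three cylinders share a vertical axis.


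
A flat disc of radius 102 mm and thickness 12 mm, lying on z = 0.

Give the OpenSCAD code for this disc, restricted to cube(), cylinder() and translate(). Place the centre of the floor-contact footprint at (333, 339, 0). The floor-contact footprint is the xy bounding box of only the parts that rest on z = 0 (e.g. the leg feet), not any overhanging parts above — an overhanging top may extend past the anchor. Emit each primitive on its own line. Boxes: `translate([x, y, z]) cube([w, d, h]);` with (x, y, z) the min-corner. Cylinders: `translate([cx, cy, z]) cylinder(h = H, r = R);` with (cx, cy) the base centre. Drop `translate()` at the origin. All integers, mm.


translate([333, 339, 0]) cylinder(h = 12, r = 102);


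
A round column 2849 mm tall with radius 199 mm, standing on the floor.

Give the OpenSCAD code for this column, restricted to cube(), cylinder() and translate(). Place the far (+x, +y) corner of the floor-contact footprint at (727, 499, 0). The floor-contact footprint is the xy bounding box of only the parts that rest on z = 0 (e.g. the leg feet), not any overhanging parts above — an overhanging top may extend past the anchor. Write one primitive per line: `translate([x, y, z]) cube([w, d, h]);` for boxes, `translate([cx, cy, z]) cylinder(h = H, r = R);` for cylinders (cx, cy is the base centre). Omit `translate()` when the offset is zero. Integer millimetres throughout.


translate([528, 300, 0]) cylinder(h = 2849, r = 199);


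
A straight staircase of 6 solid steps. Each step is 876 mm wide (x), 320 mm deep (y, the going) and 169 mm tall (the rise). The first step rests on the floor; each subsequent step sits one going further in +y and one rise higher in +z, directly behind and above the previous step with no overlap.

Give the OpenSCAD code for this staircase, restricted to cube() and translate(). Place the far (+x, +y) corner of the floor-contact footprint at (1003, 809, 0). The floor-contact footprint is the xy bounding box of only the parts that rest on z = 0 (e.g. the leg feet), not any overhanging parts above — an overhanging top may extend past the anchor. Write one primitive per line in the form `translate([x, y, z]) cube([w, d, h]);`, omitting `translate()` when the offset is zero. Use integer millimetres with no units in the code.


translate([127, 489, 0]) cube([876, 320, 169]);
translate([127, 809, 169]) cube([876, 320, 169]);
translate([127, 1129, 338]) cube([876, 320, 169]);
translate([127, 1449, 507]) cube([876, 320, 169]);
translate([127, 1769, 676]) cube([876, 320, 169]);
translate([127, 2089, 845]) cube([876, 320, 169]);


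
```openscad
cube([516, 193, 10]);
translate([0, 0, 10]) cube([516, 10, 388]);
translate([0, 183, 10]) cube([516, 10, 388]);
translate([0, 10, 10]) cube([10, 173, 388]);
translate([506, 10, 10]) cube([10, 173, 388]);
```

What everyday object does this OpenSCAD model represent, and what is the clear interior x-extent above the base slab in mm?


An open box. The internal width is 496 mm.

A 516×193 base slab with four walls standing on it — an open box. The base is 516 mm wide and the walls are 10 mm thick, so the internal width is 516 − 2 × 10 = 496 mm.


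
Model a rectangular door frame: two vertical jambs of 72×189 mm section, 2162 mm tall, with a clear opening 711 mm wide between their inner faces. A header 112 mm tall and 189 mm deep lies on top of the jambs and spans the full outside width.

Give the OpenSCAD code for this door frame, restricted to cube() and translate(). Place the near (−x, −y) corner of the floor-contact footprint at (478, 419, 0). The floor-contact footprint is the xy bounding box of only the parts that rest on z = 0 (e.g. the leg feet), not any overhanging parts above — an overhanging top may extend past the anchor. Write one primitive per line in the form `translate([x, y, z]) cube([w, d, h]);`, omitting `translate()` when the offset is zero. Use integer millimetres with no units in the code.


translate([478, 419, 0]) cube([72, 189, 2162]);
translate([1261, 419, 0]) cube([72, 189, 2162]);
translate([478, 419, 2162]) cube([855, 189, 112]);


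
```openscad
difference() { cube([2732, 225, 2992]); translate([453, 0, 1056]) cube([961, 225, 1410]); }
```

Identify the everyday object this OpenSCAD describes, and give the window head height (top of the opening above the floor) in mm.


A wall with a window opening. The window head height is 2466 mm.

A wall with a rectangular opening subtracted — a window. Sill at z = 1056, opening 1410 mm tall, so the head is at 1056 + 1410 = 2466 mm.


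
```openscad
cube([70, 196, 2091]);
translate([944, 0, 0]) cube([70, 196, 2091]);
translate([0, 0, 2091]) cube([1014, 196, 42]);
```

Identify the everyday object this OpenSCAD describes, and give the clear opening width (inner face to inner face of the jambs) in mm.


A door frame. The clear opening width is 874 mm.

Two 2091 mm tall posts with a header on top — a door frame. The left jamb is 70 mm wide at x = 0; the right jamb starts at x = 944. The clear opening is 944 − 70 = 874 mm.


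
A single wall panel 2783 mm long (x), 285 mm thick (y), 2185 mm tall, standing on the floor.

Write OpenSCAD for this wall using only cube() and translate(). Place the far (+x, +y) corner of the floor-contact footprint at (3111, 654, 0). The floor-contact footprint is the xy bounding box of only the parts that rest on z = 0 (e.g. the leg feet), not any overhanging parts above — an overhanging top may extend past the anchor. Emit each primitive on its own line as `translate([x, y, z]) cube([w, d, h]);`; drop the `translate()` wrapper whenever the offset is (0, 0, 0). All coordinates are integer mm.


translate([328, 369, 0]) cube([2783, 285, 2185]);


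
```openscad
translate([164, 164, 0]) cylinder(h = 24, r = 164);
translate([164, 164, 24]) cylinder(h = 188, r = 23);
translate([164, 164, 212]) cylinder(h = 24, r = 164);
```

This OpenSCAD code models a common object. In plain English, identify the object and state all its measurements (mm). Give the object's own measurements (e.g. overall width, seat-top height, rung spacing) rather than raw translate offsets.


A spool: two coaxial disc flanges of radius 164 mm and thickness 24 mm, joined by a core cylinder of radius 23 mm and height 188 mm. The lower flange rests on z = 0 and the three cylinders share a vertical axis.


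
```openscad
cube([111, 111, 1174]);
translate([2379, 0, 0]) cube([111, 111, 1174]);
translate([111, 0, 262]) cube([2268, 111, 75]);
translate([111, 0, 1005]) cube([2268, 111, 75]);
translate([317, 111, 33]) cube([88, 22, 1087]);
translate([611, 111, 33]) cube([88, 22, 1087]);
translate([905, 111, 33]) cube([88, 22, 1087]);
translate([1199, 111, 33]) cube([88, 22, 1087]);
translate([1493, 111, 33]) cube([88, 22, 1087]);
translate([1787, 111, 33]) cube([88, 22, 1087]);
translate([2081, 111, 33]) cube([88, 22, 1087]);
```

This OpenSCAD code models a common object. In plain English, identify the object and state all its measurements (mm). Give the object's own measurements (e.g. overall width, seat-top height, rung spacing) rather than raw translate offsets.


A fence section. Two 111×111 mm posts, 1174 mm tall, stand on the floor with a clear span of 2268 mm between their inner faces. Two horizontal rails of 111×75 mm section span the gap between the posts with their undersides at z = 262 mm and z = 1005 mm, flush with the posts' −y face. 7 pickets, each 88 mm wide, 22 mm thick and 1087 mm tall, are fixed to the +y face of the rails with their bottoms at z = 33 mm, spaced across the span with a 206 mm gap after the −x post and between neighbouring pickets, with 210 mm left before the +x post.


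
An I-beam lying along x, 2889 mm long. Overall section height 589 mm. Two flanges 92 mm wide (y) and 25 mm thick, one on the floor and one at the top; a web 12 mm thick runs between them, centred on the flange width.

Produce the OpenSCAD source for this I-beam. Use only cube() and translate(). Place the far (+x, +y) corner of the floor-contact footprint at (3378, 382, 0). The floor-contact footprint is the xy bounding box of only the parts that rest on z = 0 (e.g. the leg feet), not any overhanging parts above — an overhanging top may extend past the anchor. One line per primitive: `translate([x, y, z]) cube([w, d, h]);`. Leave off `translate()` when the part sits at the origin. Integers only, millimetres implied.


translate([489, 290, 0]) cube([2889, 92, 25]);
translate([489, 330, 25]) cube([2889, 12, 539]);
translate([489, 290, 564]) cube([2889, 92, 25]);


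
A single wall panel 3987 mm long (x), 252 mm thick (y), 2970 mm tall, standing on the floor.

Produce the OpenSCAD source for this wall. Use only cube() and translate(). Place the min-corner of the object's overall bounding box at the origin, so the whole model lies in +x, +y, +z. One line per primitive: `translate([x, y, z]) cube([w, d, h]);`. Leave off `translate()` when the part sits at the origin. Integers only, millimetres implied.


cube([3987, 252, 2970]);


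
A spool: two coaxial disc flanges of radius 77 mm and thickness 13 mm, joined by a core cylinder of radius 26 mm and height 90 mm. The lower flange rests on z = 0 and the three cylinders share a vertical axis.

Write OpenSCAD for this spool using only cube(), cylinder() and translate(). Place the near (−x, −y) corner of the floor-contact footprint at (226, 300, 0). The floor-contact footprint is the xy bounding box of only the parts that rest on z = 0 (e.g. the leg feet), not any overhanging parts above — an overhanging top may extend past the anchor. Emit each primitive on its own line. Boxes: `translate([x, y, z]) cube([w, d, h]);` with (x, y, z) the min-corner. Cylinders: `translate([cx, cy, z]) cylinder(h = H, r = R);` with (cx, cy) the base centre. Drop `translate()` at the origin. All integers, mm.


translate([303, 377, 0]) cylinder(h = 13, r = 77);
translate([303, 377, 13]) cylinder(h = 90, r = 26);
translate([303, 377, 103]) cylinder(h = 13, r = 77);


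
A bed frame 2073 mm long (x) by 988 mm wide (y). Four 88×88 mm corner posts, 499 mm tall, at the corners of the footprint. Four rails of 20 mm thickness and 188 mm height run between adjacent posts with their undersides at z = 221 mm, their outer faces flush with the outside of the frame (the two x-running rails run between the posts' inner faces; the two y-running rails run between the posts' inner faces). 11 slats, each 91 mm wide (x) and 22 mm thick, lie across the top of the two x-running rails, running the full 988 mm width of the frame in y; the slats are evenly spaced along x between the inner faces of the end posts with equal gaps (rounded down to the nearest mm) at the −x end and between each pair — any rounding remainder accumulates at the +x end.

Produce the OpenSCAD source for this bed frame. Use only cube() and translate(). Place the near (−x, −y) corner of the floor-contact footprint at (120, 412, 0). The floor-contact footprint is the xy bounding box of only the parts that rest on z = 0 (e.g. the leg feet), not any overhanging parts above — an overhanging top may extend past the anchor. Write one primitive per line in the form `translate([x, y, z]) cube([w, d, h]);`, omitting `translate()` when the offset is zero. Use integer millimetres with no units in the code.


translate([120, 412, 0]) cube([88, 88, 499]);
translate([120, 1312, 0]) cube([88, 88, 499]);
translate([2105, 412, 0]) cube([88, 88, 499]);
translate([2105, 1312, 0]) cube([88, 88, 499]);
translate([208, 412, 221]) cube([1897, 20, 188]);
translate([208, 1380, 221]) cube([1897, 20, 188]);
translate([120, 500, 221]) cube([20, 812, 188]);
translate([2173, 500, 221]) cube([20, 812, 188]);
translate([282, 412, 409]) cube([91, 988, 22]);
translate([447, 412, 409]) cube([91, 988, 22]);
translate([612, 412, 409]) cube([91, 988, 22]);
translate([777, 412, 409]) cube([91, 988, 22]);
translate([942, 412, 409]) cube([91, 988, 22]);
translate([1107, 412, 409]) cube([91, 988, 22]);
translate([1272, 412, 409]) cube([91, 988, 22]);
translate([1437, 412, 409]) cube([91, 988, 22]);
translate([1602, 412, 409]) cube([91, 988, 22]);
translate([1767, 412, 409]) cube([91, 988, 22]);
translate([1932, 412, 409]) cube([91, 988, 22]);


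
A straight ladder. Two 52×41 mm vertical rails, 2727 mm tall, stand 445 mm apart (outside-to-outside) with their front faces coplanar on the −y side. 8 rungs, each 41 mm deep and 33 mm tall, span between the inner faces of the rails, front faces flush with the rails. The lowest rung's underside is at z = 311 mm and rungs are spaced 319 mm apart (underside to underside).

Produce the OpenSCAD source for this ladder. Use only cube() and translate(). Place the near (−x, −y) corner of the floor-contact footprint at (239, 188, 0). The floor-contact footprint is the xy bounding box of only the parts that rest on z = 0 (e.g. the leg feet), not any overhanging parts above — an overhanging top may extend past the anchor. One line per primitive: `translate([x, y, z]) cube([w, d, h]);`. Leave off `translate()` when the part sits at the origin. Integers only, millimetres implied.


translate([239, 188, 0]) cube([52, 41, 2727]);
translate([632, 188, 0]) cube([52, 41, 2727]);
translate([291, 188, 311]) cube([341, 41, 33]);
translate([291, 188, 630]) cube([341, 41, 33]);
translate([291, 188, 949]) cube([341, 41, 33]);
translate([291, 188, 1268]) cube([341, 41, 33]);
translate([291, 188, 1587]) cube([341, 41, 33]);
translate([291, 188, 1906]) cube([341, 41, 33]);
translate([291, 188, 2225]) cube([341, 41, 33]);
translate([291, 188, 2544]) cube([341, 41, 33]);


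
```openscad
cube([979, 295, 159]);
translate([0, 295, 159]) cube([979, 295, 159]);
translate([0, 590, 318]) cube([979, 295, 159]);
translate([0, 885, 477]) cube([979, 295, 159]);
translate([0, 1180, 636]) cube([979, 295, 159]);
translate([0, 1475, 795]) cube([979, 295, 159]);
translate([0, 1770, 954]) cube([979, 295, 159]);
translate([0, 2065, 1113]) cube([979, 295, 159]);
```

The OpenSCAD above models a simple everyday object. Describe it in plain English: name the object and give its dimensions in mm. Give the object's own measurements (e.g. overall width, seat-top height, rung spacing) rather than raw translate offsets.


A straight staircase of 8 solid steps. Each step is 979 mm wide (x), 295 mm deep (y, the going) and 159 mm tall (the rise). The first step rests on the floor; each subsequent step sits one going further in +y and one rise higher in +z, directly behind and above the previous step with no overlap.


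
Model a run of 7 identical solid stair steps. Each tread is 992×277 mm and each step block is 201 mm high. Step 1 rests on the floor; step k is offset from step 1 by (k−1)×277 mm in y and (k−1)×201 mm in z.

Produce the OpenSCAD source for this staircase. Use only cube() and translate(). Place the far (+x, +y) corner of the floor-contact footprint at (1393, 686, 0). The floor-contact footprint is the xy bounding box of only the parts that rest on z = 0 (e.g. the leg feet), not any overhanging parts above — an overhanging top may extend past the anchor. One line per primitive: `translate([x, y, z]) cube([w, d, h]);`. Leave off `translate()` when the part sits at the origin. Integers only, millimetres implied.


translate([401, 409, 0]) cube([992, 277, 201]);
translate([401, 686, 201]) cube([992, 277, 201]);
translate([401, 963, 402]) cube([992, 277, 201]);
translate([401, 1240, 603]) cube([992, 277, 201]);
translate([401, 1517, 804]) cube([992, 277, 201]);
translate([401, 1794, 1005]) cube([992, 277, 201]);
translate([401, 2071, 1206]) cube([992, 277, 201]);


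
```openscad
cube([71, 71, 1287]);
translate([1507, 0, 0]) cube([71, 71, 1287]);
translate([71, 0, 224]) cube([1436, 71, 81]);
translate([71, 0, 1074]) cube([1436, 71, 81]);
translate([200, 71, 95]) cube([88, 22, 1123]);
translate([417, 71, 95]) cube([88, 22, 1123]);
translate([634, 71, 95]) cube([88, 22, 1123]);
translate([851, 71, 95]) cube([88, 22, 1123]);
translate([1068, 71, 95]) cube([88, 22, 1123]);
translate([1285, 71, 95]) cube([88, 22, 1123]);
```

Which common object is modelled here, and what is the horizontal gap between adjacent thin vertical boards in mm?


A fence section. The picket gap is 129 mm.

Two posts, two rails, 6 pickets — a fence section. Span 1436 mm holds 6 pickets of 88 mm with 7 equal gaps: ⌊(1436 − 6·88) / 7⌋ = 129 mm.


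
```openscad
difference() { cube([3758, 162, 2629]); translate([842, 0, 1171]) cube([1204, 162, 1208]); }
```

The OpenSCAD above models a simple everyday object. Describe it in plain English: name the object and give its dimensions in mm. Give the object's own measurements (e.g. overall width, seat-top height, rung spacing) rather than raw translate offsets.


A wall 3758 mm long (x), 162 mm thick (y), 2629 mm tall, with a rectangular window opening cut through it. The opening is 1204 mm wide and 1208 mm tall; its sill is at z = 1171 mm and its near (−x) edge is 842 mm from the wall's −x end. The opening passes through the full wall thickness.


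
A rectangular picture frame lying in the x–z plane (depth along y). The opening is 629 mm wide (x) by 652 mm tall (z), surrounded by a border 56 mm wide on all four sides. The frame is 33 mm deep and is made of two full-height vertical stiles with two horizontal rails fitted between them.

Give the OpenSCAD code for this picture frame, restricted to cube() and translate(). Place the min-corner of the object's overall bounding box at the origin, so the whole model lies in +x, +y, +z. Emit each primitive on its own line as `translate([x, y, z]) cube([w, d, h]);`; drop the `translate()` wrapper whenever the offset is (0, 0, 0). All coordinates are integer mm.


cube([56, 33, 764]);
translate([685, 0, 0]) cube([56, 33, 764]);
translate([56, 0, 0]) cube([629, 33, 56]);
translate([56, 0, 708]) cube([629, 33, 56]);


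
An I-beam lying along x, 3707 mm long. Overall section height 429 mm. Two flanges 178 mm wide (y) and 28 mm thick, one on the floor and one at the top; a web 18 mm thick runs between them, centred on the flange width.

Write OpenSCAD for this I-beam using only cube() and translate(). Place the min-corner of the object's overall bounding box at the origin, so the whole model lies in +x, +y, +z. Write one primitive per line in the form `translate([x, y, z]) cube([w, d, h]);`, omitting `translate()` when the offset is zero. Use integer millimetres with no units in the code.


cube([3707, 178, 28]);
translate([0, 80, 28]) cube([3707, 18, 373]);
translate([0, 0, 401]) cube([3707, 178, 28]);


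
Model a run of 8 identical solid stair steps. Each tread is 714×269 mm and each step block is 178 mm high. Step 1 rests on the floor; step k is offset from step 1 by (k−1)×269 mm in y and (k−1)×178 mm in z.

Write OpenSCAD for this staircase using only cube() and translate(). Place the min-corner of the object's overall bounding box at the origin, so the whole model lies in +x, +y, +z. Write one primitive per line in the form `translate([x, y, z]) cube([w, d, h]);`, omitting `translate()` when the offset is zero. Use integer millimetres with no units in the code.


cube([714, 269, 178]);
translate([0, 269, 178]) cube([714, 269, 178]);
translate([0, 538, 356]) cube([714, 269, 178]);
translate([0, 807, 534]) cube([714, 269, 178]);
translate([0, 1076, 712]) cube([714, 269, 178]);
translate([0, 1345, 890]) cube([714, 269, 178]);
translate([0, 1614, 1068]) cube([714, 269, 178]);
translate([0, 1883, 1246]) cube([714, 269, 178]);


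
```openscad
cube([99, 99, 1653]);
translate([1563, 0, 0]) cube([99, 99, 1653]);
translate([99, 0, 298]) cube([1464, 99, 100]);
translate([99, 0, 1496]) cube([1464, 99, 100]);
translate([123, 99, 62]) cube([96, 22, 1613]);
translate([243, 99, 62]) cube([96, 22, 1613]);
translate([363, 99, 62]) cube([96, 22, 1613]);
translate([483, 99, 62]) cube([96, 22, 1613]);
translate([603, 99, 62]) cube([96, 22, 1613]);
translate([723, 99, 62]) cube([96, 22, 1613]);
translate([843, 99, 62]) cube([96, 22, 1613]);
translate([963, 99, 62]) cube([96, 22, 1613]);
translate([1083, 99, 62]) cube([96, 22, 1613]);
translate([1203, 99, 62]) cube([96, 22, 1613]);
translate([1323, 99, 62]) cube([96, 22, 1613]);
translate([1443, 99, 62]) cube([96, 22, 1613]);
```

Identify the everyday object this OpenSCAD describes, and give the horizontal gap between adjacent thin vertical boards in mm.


A fence section. The picket gap is 24 mm.

Two posts, two rails, 12 pickets — a fence section. Span 1464 mm holds 12 pickets of 96 mm with 13 equal gaps: ⌊(1464 − 12·96) / 13⌋ = 24 mm.


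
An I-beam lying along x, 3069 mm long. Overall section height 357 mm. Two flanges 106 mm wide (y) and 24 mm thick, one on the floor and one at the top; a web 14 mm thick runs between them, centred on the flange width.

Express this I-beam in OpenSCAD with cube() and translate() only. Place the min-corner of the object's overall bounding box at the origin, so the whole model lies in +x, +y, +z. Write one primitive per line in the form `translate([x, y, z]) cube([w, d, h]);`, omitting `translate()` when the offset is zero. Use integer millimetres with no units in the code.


cube([3069, 106, 24]);
translate([0, 46, 24]) cube([3069, 14, 309]);
translate([0, 0, 333]) cube([3069, 106, 24]);


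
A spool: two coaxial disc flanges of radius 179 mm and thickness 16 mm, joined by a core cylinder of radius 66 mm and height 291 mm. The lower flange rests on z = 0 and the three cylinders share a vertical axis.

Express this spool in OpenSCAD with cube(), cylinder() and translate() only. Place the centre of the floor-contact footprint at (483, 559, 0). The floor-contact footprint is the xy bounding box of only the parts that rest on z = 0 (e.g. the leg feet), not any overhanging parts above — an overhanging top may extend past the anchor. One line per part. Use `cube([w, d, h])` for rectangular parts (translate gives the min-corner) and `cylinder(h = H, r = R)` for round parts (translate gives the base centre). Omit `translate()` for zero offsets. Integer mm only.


translate([483, 559, 0]) cylinder(h = 16, r = 179);
translate([483, 559, 16]) cylinder(h = 291, r = 66);
translate([483, 559, 307]) cylinder(h = 16, r = 179);


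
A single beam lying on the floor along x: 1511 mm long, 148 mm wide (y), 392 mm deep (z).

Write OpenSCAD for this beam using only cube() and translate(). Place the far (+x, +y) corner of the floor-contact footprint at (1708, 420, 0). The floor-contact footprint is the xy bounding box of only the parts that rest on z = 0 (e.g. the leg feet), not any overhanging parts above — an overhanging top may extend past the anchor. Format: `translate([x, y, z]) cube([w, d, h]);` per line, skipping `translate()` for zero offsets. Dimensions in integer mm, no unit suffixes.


translate([197, 272, 0]) cube([1511, 148, 392]);


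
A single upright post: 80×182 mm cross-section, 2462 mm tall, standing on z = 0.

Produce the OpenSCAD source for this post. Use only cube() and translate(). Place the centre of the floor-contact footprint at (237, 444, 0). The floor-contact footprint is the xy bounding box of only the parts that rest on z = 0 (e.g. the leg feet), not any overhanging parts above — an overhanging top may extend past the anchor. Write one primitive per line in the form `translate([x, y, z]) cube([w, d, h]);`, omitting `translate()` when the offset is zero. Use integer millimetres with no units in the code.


translate([197, 353, 0]) cube([80, 182, 2462]);


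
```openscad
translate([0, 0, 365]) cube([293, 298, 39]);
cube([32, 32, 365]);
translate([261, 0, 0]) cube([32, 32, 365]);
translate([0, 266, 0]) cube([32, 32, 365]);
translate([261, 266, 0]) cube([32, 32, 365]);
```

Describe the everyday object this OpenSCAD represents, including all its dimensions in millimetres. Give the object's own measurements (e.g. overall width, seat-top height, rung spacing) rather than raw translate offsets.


A simple wooden stool: a rectangular seat 293 mm (x) by 298 mm (y), 39 mm thick, top face at z = 404 mm, on four square legs, each 32×32 mm in cross-section. The legs rest on z = 0, each flush with a corner of the seat.


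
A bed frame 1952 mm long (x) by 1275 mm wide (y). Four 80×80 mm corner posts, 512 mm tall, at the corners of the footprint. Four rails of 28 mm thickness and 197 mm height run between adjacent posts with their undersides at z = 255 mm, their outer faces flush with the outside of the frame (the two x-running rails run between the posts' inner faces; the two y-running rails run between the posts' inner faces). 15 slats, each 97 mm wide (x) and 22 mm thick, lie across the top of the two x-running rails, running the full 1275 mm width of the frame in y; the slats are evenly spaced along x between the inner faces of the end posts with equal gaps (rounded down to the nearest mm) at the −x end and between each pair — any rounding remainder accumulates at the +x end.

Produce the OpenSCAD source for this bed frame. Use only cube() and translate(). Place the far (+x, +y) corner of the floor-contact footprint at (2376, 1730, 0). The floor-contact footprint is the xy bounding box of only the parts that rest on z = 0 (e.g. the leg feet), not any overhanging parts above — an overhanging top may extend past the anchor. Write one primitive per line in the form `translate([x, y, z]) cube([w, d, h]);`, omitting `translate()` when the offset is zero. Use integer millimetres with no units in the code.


translate([424, 455, 0]) cube([80, 80, 512]);
translate([424, 1650, 0]) cube([80, 80, 512]);
translate([2296, 455, 0]) cube([80, 80, 512]);
translate([2296, 1650, 0]) cube([80, 80, 512]);
translate([504, 455, 255]) cube([1792, 28, 197]);
translate([504, 1702, 255]) cube([1792, 28, 197]);
translate([424, 535, 255]) cube([28, 1115, 197]);
translate([2348, 535, 255]) cube([28, 1115, 197]);
translate([525, 455, 452]) cube([97, 1275, 22]);
translate([643, 455, 452]) cube([97, 1275, 22]);
translate([761, 455, 452]) cube([97, 1275, 22]);
translate([879, 455, 452]) cube([97, 1275, 22]);
translate([997, 455, 452]) cube([97, 1275, 22]);
translate([1115, 455, 452]) cube([97, 1275, 22]);
translate([1233, 455, 452]) cube([97, 1275, 22]);
translate([1351, 455, 452]) cube([97, 1275, 22]);
translate([1469, 455, 452]) cube([97, 1275, 22]);
translate([1587, 455, 452]) cube([97, 1275, 22]);
translate([1705, 455, 452]) cube([97, 1275, 22]);
translate([1823, 455, 452]) cube([97, 1275, 22]);
translate([1941, 455, 452]) cube([97, 1275, 22]);
translate([2059, 455, 452]) cube([97, 1275, 22]);
translate([2177, 455, 452]) cube([97, 1275, 22]);


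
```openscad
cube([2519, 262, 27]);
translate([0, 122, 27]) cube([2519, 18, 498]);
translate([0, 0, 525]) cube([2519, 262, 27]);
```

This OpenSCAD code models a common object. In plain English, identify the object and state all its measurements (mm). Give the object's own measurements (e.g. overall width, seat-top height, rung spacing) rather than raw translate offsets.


An I-beam lying along x, 2519 mm long. Overall section height 552 mm. Two flanges 262 mm wide (y) and 27 mm thick, one on the floor and one at the top; a web 18 mm thick runs between them, centred on the flange width.


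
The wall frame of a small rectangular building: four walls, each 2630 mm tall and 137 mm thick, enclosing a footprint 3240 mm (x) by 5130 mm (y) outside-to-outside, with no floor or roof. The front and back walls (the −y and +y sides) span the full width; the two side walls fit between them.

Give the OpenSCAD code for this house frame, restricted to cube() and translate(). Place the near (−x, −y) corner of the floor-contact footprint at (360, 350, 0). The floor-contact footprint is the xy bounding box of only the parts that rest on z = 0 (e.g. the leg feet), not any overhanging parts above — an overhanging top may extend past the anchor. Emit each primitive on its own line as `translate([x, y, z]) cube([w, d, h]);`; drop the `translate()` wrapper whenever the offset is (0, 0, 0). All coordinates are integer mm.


translate([360, 350, 0]) cube([3240, 137, 2630]);
translate([360, 5343, 0]) cube([3240, 137, 2630]);
translate([360, 487, 0]) cube([137, 4856, 2630]);
translate([3463, 487, 0]) cube([137, 4856, 2630]);


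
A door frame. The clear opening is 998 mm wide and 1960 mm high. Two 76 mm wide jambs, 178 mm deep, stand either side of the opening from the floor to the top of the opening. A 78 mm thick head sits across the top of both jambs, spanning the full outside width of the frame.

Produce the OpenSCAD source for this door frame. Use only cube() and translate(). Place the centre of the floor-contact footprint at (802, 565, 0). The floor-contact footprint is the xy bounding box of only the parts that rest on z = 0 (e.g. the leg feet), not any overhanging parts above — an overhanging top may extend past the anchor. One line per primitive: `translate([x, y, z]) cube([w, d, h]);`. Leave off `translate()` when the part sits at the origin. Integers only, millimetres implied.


translate([227, 476, 0]) cube([76, 178, 1960]);
translate([1301, 476, 0]) cube([76, 178, 1960]);
translate([227, 476, 1960]) cube([1150, 178, 78]);


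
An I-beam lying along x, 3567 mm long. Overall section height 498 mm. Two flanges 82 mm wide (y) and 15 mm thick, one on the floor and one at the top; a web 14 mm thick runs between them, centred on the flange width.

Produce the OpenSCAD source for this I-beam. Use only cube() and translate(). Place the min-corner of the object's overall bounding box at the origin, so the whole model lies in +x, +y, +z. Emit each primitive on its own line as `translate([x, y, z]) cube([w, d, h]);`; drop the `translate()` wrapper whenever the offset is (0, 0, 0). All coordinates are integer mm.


cube([3567, 82, 15]);
translate([0, 34, 15]) cube([3567, 14, 468]);
translate([0, 0, 483]) cube([3567, 82, 15]);


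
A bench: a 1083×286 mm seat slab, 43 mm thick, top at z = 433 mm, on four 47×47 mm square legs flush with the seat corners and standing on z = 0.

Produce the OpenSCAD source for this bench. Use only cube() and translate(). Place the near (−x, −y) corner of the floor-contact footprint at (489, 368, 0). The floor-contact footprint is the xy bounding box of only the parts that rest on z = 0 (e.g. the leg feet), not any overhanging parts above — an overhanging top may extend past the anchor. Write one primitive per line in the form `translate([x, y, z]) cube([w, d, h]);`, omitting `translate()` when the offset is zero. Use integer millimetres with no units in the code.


translate([489, 368, 390]) cube([1083, 286, 43]);
translate([489, 368, 0]) cube([47, 47, 390]);
translate([489, 607, 0]) cube([47, 47, 390]);
translate([1525, 368, 0]) cube([47, 47, 390]);
translate([1525, 607, 0]) cube([47, 47, 390]);


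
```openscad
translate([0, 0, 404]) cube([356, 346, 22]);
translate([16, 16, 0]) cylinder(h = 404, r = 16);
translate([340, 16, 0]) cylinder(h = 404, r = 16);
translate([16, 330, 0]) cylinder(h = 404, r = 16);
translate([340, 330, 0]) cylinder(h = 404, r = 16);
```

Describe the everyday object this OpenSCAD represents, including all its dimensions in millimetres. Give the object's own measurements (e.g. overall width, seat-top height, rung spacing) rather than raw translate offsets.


A four-legged stool. The seat is a 356×346×22 mm slab whose top surface is at z = 426 mm; four round legs, each 32 mm in diameter, run from the floor (z = 0) to the underside of the seat, each leg's axis is inset half a diameter from the nearest pair of seat edges (so the leg's bounding box is flush with the corner).


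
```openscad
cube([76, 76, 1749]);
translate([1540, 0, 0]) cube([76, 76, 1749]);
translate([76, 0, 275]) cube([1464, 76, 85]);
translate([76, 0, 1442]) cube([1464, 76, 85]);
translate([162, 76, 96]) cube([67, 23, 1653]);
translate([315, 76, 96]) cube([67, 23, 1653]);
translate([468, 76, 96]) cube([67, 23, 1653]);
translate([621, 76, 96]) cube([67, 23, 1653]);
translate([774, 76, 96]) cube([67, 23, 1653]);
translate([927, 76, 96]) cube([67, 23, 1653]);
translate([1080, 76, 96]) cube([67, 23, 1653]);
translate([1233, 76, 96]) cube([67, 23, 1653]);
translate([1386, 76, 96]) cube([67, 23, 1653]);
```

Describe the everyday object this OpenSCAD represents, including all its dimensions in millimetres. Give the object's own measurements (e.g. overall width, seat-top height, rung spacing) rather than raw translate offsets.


A fence section. Two 76×76 mm posts, 1749 mm tall, stand on the floor with a clear span of 1464 mm between their inner faces. Two horizontal rails of 76×85 mm section span the gap between the posts with their undersides at z = 275 mm and z = 1442 mm, flush with the posts' −y face. 9 pickets, each 67 mm wide, 23 mm thick and 1653 mm tall, are fixed to the +y face of the rails with their bottoms at z = 96 mm, spaced across the span with a 86 mm gap after the −x post and between neighbouring pickets, with 87 mm left before the +x post.


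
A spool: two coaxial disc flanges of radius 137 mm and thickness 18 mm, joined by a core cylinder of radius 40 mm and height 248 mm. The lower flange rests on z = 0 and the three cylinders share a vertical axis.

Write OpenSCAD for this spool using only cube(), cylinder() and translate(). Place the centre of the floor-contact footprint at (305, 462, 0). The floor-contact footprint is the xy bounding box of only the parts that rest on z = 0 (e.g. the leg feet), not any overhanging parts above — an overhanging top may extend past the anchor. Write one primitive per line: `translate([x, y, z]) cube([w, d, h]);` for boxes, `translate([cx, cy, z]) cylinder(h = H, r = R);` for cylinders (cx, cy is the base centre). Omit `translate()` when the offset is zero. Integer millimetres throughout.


translate([305, 462, 0]) cylinder(h = 18, r = 137);
translate([305, 462, 18]) cylinder(h = 248, r = 40);
translate([305, 462, 266]) cylinder(h = 18, r = 137);


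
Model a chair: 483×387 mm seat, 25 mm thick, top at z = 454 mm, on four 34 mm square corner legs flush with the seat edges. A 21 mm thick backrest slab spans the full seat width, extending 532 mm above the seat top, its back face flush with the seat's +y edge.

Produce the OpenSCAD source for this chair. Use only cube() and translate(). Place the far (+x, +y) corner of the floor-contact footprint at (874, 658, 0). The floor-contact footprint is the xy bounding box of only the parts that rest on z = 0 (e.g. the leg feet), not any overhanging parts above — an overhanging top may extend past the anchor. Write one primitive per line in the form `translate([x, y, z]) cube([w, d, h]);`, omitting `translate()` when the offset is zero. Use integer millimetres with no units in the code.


translate([391, 271, 429]) cube([483, 387, 25]);
translate([391, 271, 0]) cube([34, 34, 429]);
translate([840, 271, 0]) cube([34, 34, 429]);
translate([391, 624, 0]) cube([34, 34, 429]);
translate([840, 624, 0]) cube([34, 34, 429]);
translate([391, 637, 454]) cube([483, 21, 532]);


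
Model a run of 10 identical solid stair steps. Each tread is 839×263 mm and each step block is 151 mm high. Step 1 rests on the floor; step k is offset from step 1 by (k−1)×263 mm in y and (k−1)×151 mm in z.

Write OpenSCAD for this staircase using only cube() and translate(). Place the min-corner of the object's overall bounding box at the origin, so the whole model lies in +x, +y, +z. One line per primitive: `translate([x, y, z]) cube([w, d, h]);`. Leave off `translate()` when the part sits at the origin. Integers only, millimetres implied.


cube([839, 263, 151]);
translate([0, 263, 151]) cube([839, 263, 151]);
translate([0, 526, 302]) cube([839, 263, 151]);
translate([0, 789, 453]) cube([839, 263, 151]);
translate([0, 1052, 604]) cube([839, 263, 151]);
translate([0, 1315, 755]) cube([839, 263, 151]);
translate([0, 1578, 906]) cube([839, 263, 151]);
translate([0, 1841, 1057]) cube([839, 263, 151]);
translate([0, 2104, 1208]) cube([839, 263, 151]);
translate([0, 2367, 1359]) cube([839, 263, 151]);


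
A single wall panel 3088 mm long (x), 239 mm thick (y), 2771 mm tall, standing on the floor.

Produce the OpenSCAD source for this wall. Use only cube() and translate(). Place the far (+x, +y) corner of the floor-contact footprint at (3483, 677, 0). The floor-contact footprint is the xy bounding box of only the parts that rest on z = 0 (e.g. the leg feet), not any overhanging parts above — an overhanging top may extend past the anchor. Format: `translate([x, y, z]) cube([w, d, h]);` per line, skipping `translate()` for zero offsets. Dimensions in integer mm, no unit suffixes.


translate([395, 438, 0]) cube([3088, 239, 2771]);


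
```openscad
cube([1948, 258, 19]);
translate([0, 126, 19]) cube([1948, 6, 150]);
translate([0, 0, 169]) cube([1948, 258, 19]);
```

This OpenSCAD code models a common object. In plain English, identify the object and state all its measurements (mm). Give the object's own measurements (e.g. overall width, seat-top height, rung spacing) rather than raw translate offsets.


An I-beam lying along x, 1948 mm long. Overall section height 188 mm. Two flanges 258 mm wide (y) and 19 mm thick, one on the floor and one at the top; a web 6 mm thick runs between them, centred on the flange width.


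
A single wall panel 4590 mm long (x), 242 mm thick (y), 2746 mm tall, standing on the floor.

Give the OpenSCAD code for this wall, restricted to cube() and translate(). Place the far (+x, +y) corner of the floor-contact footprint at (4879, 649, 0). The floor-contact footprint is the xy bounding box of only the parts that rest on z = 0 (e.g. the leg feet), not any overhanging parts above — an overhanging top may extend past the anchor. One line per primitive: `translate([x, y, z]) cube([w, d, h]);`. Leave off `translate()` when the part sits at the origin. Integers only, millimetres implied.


translate([289, 407, 0]) cube([4590, 242, 2746]);
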